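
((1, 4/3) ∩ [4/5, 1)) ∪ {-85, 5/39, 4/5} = {-85, 5/39, 4/5}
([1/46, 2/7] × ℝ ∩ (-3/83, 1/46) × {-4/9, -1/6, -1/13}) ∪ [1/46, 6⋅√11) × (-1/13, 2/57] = [1/46, 6⋅√11) × (-1/13, 2/57]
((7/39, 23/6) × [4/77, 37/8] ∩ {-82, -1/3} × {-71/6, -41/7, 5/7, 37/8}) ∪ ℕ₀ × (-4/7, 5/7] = ℕ₀ × (-4/7, 5/7]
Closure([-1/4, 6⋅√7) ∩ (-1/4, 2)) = [-1/4, 2]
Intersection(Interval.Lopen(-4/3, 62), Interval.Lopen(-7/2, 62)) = Interval.Lopen(-4/3, 62)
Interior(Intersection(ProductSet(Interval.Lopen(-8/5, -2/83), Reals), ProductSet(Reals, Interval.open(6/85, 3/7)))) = ProductSet(Interval.open(-8/5, -2/83), Interval.open(6/85, 3/7))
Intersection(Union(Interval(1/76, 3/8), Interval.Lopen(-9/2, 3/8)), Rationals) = Intersection(Interval.Lopen(-9/2, 3/8), Rationals)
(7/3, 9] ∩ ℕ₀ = {3, 4, …, 9}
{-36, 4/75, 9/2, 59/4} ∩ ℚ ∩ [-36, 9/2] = {-36, 4/75, 9/2}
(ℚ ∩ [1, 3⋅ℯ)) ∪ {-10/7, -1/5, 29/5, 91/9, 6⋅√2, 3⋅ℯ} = {-10/7, -1/5, 91/9, 6⋅√2, 3⋅ℯ} ∪ (ℚ ∩ [1, 3⋅ℯ))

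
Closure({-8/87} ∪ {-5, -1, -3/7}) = {-5, -1, -3/7, -8/87}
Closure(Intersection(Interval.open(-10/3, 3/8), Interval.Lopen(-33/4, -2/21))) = Interval(-10/3, -2/21)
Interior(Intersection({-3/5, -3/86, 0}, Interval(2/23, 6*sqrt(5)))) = EmptySet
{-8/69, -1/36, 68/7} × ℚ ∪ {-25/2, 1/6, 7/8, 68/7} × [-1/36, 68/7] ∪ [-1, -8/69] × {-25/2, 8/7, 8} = ({-8/69, -1/36, 68/7} × ℚ) ∪ ([-1, -8/69] × {-25/2, 8/7, 8}) ∪ ({-25/2, 1/6, 7/8, 68/7} × [-1/36, 68/7])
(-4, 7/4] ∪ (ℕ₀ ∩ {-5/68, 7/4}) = (-4, 7/4]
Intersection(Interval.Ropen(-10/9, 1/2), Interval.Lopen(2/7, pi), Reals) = Interval.open(2/7, 1/2)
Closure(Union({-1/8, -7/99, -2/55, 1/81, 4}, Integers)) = Union({-1/8, -7/99, -2/55, 1/81}, Integers)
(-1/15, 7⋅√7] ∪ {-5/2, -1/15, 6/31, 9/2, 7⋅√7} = {-5/2} ∪ [-1/15, 7⋅√7]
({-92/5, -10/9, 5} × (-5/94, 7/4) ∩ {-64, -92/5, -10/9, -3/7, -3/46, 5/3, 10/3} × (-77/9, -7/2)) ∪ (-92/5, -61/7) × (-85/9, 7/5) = (-92/5, -61/7) × (-85/9, 7/5)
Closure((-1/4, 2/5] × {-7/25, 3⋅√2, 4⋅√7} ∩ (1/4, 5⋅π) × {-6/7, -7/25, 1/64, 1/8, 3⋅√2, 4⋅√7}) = [1/4, 2/5] × {-7/25, 3⋅√2, 4⋅√7}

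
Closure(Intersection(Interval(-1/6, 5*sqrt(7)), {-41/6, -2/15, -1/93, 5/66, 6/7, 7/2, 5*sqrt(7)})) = {-2/15, -1/93, 5/66, 6/7, 7/2, 5*sqrt(7)}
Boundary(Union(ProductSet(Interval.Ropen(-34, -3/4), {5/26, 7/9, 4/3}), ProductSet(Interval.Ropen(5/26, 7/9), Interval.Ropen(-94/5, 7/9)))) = Union(ProductSet({5/26, 7/9}, Interval(-94/5, 7/9)), ProductSet(Interval(-34, -3/4), {5/26, 7/9, 4/3}), ProductSet(Interval(5/26, 7/9), {-94/5, 7/9}))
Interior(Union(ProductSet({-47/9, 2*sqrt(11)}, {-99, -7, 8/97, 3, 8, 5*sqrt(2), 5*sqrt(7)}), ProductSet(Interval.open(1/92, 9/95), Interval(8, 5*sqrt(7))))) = ProductSet(Interval.open(1/92, 9/95), Interval.open(8, 5*sqrt(7)))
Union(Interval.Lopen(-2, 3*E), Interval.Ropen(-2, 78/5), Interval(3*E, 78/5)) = Interval(-2, 78/5)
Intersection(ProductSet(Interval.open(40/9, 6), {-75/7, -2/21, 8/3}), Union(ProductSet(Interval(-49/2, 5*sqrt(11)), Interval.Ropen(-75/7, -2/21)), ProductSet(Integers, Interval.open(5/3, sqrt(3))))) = ProductSet(Interval.open(40/9, 6), {-75/7})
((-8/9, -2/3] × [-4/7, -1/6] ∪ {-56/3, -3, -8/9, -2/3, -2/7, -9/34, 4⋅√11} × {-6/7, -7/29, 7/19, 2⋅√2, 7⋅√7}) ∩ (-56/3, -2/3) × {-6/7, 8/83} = {-3, -8/9} × {-6/7}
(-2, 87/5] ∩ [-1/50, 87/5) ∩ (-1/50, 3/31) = (-1/50, 3/31)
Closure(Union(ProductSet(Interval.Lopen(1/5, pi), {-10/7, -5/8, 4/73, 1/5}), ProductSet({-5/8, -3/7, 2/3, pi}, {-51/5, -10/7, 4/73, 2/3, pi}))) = Union(ProductSet({-5/8, -3/7, 2/3, pi}, {-51/5, -10/7, 4/73, 2/3, pi}), ProductSet(Interval(1/5, pi), {-10/7, -5/8, 4/73, 1/5}))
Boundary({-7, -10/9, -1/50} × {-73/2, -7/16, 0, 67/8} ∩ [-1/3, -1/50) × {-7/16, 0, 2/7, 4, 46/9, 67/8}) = ∅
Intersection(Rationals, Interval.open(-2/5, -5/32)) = Intersection(Interval.open(-2/5, -5/32), Rationals)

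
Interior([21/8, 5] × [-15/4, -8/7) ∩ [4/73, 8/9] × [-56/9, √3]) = ∅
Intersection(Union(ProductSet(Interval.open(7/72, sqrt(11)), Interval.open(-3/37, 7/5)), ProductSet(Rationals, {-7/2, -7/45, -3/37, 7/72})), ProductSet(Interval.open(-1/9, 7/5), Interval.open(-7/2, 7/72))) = Union(ProductSet(Intersection(Interval.open(-1/9, 7/5), Rationals), {-7/45, -3/37}), ProductSet(Interval.open(7/72, 7/5), Interval.open(-3/37, 7/72)))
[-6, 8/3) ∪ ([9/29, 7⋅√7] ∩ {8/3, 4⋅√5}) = [-6, 8/3] ∪ {4⋅√5}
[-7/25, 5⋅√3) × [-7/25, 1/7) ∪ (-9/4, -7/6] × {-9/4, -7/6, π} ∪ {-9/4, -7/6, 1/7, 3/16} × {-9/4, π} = ({-9/4, -7/6, 1/7, 3/16} × {-9/4, π}) ∪ ((-9/4, -7/6] × {-9/4, -7/6, π}) ∪ ([-7/25, 5⋅√3) × [-7/25, 1/7))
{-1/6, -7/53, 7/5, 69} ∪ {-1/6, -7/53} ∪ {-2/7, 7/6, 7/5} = {-2/7, -1/6, -7/53, 7/6, 7/5, 69}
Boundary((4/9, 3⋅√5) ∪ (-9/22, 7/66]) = {-9/22, 7/66, 4/9, 3⋅√5}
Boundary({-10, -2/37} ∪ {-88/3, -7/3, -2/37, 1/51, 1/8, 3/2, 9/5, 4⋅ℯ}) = {-88/3, -10, -7/3, -2/37, 1/51, 1/8, 3/2, 9/5, 4⋅ℯ}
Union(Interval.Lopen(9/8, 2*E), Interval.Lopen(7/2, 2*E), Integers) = Union(Integers, Interval.Lopen(9/8, 2*E))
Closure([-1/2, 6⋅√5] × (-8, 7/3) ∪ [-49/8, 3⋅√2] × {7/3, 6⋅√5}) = ([-1/2, 6⋅√5] × [-8, 7/3]) ∪ ([-49/8, 3⋅√2] × {7/3, 6⋅√5})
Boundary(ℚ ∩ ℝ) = ℝ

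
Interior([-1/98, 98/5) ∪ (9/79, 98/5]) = (-1/98, 98/5)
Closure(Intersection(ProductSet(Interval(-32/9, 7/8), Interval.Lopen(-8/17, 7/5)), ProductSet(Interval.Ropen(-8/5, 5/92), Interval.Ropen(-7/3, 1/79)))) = Union(ProductSet({-8/5, 5/92}, Interval(-8/17, 1/79)), ProductSet(Interval(-8/5, 5/92), {-8/17, 1/79}), ProductSet(Interval.Ropen(-8/5, 5/92), Interval.open(-8/17, 1/79)))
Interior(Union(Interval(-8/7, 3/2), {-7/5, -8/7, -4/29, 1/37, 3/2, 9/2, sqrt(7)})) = Interval.open(-8/7, 3/2)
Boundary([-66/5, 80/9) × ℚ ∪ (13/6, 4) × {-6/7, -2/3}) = [-66/5, 80/9] × ℝ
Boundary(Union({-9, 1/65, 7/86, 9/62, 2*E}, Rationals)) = Reals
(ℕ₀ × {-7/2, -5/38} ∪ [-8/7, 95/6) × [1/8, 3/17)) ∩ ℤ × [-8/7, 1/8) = ℕ₀ × {-5/38}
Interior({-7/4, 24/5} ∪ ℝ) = ℝ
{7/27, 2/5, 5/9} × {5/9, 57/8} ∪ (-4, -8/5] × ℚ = ((-4, -8/5] × ℚ) ∪ ({7/27, 2/5, 5/9} × {5/9, 57/8})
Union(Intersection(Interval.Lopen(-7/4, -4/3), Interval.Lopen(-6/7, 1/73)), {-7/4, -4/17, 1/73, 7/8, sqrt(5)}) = {-7/4, -4/17, 1/73, 7/8, sqrt(5)}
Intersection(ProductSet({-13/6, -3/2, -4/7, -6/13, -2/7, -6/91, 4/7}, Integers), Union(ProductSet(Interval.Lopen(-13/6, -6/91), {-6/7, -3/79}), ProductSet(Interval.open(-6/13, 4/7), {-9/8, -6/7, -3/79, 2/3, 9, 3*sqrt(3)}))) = ProductSet({-2/7, -6/91}, {9})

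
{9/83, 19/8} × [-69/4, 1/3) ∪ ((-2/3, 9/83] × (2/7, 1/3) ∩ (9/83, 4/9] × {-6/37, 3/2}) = {9/83, 19/8} × [-69/4, 1/3)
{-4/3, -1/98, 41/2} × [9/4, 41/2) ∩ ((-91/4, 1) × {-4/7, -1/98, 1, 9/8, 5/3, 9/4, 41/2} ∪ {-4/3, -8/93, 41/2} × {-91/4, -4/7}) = {-4/3, -1/98} × {9/4}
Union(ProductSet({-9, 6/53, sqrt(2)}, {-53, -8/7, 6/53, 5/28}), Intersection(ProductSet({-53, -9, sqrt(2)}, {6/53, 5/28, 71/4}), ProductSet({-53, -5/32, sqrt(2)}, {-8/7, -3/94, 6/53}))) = Union(ProductSet({-53, sqrt(2)}, {6/53}), ProductSet({-9, 6/53, sqrt(2)}, {-53, -8/7, 6/53, 5/28}))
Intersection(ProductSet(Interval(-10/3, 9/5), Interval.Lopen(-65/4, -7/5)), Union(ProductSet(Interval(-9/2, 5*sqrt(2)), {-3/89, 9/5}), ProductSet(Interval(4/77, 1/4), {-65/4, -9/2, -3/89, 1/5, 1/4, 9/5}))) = ProductSet(Interval(4/77, 1/4), {-9/2})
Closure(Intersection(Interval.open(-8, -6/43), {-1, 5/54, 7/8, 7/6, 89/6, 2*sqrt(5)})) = {-1}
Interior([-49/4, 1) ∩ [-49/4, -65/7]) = (-49/4, -65/7)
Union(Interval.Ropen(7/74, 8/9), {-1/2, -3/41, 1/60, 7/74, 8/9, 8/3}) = Union({-1/2, -3/41, 1/60, 8/3}, Interval(7/74, 8/9))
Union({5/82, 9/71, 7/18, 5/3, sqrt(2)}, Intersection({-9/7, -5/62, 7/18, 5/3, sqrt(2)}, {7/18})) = {5/82, 9/71, 7/18, 5/3, sqrt(2)}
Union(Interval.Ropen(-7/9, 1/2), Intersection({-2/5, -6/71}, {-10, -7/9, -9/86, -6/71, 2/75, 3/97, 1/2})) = Interval.Ropen(-7/9, 1/2)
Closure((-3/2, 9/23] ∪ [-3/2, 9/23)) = [-3/2, 9/23]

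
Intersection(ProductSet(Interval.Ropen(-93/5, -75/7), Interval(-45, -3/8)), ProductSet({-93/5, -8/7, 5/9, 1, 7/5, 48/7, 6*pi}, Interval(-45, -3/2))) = ProductSet({-93/5}, Interval(-45, -3/2))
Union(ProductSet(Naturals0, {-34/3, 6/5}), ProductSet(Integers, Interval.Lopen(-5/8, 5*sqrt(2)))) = Union(ProductSet(Integers, Interval.Lopen(-5/8, 5*sqrt(2))), ProductSet(Naturals0, {-34/3, 6/5}))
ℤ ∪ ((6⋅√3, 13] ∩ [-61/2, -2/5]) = ℤ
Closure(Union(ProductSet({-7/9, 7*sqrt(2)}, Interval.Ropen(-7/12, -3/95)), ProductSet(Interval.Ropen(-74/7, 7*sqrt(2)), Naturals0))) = Union(ProductSet({-7/9, 7*sqrt(2)}, Interval(-7/12, -3/95)), ProductSet(Interval(-74/7, 7*sqrt(2)), Naturals0))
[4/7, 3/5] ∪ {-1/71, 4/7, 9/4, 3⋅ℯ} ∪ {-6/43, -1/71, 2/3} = {-6/43, -1/71, 2/3, 9/4, 3⋅ℯ} ∪ [4/7, 3/5]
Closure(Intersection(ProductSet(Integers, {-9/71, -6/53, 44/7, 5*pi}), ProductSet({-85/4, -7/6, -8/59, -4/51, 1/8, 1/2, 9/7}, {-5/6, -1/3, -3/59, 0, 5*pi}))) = EmptySet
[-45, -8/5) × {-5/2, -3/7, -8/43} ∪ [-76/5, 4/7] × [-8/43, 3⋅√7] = ([-45, -8/5) × {-5/2, -3/7, -8/43}) ∪ ([-76/5, 4/7] × [-8/43, 3⋅√7])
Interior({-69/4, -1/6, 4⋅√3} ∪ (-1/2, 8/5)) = (-1/2, 8/5)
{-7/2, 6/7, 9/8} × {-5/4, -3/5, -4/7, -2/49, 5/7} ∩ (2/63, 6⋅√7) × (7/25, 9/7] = {6/7, 9/8} × {5/7}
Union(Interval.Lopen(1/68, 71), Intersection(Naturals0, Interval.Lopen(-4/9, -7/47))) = Interval.Lopen(1/68, 71)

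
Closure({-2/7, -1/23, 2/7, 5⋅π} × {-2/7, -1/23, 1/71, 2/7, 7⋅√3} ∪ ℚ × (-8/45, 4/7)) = (ℝ × [-8/45, 4/7]) ∪ ({-2/7, -1/23, 2/7, 5⋅π} × {-2/7, -1/23, 1/71, 2/7, 7⋅√3})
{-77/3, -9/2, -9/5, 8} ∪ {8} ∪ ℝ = ℝ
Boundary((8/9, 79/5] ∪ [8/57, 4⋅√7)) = {8/57, 79/5}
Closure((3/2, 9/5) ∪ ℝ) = (-∞, ∞)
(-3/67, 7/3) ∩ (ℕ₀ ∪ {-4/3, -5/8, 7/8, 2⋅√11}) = {0, 1, 2} ∪ {7/8}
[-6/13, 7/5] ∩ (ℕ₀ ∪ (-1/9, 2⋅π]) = (-1/9, 7/5] ∪ {0, 1}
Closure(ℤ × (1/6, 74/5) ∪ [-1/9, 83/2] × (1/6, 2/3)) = (ℤ × [1/6, 74/5]) ∪ ([-1/9, 83/2] × [1/6, 2/3])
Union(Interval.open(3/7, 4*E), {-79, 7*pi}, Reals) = Interval(-oo, oo)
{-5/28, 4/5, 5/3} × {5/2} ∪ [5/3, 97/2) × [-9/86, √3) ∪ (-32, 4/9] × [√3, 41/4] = ({-5/28, 4/5, 5/3} × {5/2}) ∪ ((-32, 4/9] × [√3, 41/4]) ∪ ([5/3, 97/2) × [-9/86, √3))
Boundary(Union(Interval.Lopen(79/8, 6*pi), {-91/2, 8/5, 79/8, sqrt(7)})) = {-91/2, 8/5, 79/8, sqrt(7), 6*pi}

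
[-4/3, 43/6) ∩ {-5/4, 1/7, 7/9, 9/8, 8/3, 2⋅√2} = {-5/4, 1/7, 7/9, 9/8, 8/3, 2⋅√2}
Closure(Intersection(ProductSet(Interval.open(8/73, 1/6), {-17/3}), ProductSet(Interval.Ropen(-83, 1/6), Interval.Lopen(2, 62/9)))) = EmptySet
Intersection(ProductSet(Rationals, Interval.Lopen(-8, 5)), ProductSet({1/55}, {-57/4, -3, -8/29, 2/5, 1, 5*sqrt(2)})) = ProductSet({1/55}, {-3, -8/29, 2/5, 1})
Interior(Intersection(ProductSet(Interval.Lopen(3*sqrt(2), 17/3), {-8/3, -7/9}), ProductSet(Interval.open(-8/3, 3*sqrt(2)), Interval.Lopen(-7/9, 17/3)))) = EmptySet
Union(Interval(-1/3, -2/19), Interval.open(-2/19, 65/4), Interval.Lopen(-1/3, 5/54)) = Interval.Ropen(-1/3, 65/4)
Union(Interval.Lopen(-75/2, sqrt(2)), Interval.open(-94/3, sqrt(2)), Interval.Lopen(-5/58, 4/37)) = Interval.Lopen(-75/2, sqrt(2))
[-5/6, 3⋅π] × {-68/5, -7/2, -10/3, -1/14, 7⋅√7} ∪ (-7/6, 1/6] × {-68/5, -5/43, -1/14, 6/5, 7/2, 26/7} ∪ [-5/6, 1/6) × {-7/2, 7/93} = ([-5/6, 1/6) × {-7/2, 7/93}) ∪ ((-7/6, 1/6] × {-68/5, -5/43, -1/14, 6/5, 7/2, 26/7}) ∪ ([-5/6, 3⋅π] × {-68/5, -7/2, -10/3, -1/14, 7⋅√7})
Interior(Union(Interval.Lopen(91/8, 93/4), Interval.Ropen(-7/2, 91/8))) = Union(Interval.open(-7/2, 91/8), Interval.open(91/8, 93/4))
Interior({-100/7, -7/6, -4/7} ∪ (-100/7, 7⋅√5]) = (-100/7, 7⋅√5)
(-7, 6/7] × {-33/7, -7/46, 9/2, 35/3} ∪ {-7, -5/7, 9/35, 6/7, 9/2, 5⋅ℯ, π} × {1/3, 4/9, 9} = ((-7, 6/7] × {-33/7, -7/46, 9/2, 35/3}) ∪ ({-7, -5/7, 9/35, 6/7, 9/2, 5⋅ℯ, π} × {1/3, 4/9, 9})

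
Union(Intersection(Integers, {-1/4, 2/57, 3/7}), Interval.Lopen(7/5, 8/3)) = Interval.Lopen(7/5, 8/3)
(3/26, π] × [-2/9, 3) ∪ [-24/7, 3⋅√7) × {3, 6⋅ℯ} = ((3/26, π] × [-2/9, 3)) ∪ ([-24/7, 3⋅√7) × {3, 6⋅ℯ})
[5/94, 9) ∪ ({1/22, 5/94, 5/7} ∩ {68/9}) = [5/94, 9)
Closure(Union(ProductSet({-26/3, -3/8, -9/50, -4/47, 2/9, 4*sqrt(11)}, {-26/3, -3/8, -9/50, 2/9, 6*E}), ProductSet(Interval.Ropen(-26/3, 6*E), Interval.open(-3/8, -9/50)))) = Union(ProductSet({-26/3, 6*E}, Interval(-3/8, -9/50)), ProductSet({-26/3, -3/8, -9/50, -4/47, 2/9, 4*sqrt(11)}, {-26/3, -3/8, -9/50, 2/9, 6*E}), ProductSet(Interval(-26/3, 6*E), {-3/8, -9/50}), ProductSet(Interval.Ropen(-26/3, 6*E), Interval.open(-3/8, -9/50)))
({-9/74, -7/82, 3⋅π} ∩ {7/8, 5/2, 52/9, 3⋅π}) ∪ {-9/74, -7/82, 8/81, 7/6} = {-9/74, -7/82, 8/81, 7/6, 3⋅π}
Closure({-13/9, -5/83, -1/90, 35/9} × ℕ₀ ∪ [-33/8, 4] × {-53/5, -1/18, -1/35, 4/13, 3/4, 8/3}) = ({-13/9, -5/83, -1/90, 35/9} × ℕ₀) ∪ ([-33/8, 4] × {-53/5, -1/18, -1/35, 4/13, 3/4, 8/3})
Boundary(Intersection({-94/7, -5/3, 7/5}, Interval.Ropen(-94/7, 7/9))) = {-94/7, -5/3}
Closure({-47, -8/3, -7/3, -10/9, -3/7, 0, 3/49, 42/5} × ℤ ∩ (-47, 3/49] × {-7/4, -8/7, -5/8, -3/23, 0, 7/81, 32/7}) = {-8/3, -7/3, -10/9, -3/7, 0, 3/49} × {0}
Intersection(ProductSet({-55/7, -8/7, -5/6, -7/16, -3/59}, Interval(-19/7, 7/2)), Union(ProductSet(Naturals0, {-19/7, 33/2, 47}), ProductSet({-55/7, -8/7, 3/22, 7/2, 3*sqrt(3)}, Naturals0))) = ProductSet({-55/7, -8/7}, Range(0, 4, 1))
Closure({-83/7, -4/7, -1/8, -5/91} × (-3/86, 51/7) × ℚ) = {-83/7, -4/7, -1/8, -5/91} × [-3/86, 51/7] × ℝ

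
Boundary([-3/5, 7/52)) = {-3/5, 7/52}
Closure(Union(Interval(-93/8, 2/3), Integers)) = Union(Integers, Interval(-93/8, 2/3))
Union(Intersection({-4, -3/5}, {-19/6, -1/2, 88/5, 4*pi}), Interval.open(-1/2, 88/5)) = Interval.open(-1/2, 88/5)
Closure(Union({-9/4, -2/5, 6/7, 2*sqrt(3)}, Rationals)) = Reals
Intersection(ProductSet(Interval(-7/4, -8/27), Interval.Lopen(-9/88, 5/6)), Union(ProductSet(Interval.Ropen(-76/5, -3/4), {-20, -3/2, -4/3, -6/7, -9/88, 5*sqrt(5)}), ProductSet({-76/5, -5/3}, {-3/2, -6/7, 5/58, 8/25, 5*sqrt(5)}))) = ProductSet({-5/3}, {5/58, 8/25})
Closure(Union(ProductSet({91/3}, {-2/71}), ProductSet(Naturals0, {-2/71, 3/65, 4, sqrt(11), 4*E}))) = Union(ProductSet({91/3}, {-2/71}), ProductSet(Naturals0, {-2/71, 3/65, 4, sqrt(11), 4*E}))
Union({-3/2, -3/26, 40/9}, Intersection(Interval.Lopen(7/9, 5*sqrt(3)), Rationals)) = Union({-3/2, -3/26}, Intersection(Interval.Lopen(7/9, 5*sqrt(3)), Rationals))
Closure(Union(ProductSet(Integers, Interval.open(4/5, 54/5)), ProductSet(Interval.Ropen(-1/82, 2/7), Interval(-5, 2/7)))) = Union(ProductSet(Integers, Interval(4/5, 54/5)), ProductSet(Interval(-1/82, 2/7), Interval(-5, 2/7)))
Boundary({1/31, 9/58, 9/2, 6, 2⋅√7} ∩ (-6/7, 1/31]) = {1/31}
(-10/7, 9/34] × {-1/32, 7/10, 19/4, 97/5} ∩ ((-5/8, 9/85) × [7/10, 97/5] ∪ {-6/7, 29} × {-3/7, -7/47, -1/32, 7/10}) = ({-6/7} × {-1/32, 7/10}) ∪ ((-5/8, 9/85) × {7/10, 19/4, 97/5})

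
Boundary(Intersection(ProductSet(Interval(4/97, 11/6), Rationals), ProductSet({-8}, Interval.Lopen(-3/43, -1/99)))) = EmptySet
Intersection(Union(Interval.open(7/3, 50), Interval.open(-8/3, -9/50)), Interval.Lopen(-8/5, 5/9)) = Interval.open(-8/5, -9/50)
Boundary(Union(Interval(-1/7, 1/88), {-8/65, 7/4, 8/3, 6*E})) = {-1/7, 1/88, 7/4, 8/3, 6*E}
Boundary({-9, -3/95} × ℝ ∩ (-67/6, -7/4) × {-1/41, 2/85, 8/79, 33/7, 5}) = {-9} × {-1/41, 2/85, 8/79, 33/7, 5}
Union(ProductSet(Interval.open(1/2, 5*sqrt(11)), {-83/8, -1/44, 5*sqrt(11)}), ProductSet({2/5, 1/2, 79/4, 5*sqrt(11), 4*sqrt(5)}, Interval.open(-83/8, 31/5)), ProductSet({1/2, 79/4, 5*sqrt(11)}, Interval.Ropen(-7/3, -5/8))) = Union(ProductSet({2/5, 1/2, 79/4, 5*sqrt(11), 4*sqrt(5)}, Interval.open(-83/8, 31/5)), ProductSet(Interval.open(1/2, 5*sqrt(11)), {-83/8, -1/44, 5*sqrt(11)}))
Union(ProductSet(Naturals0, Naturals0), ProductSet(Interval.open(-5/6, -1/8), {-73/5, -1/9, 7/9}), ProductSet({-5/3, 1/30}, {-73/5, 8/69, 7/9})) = Union(ProductSet({-5/3, 1/30}, {-73/5, 8/69, 7/9}), ProductSet(Interval.open(-5/6, -1/8), {-73/5, -1/9, 7/9}), ProductSet(Naturals0, Naturals0))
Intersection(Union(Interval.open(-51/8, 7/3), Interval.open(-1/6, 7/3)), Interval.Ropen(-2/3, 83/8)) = Interval.Ropen(-2/3, 7/3)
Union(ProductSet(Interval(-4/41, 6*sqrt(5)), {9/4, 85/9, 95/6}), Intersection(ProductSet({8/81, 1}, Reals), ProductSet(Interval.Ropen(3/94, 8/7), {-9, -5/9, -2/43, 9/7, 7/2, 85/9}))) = Union(ProductSet({8/81, 1}, {-9, -5/9, -2/43, 9/7, 7/2, 85/9}), ProductSet(Interval(-4/41, 6*sqrt(5)), {9/4, 85/9, 95/6}))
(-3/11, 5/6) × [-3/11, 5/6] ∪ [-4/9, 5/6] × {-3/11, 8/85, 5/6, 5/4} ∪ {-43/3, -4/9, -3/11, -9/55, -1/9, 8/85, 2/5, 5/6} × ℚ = ({-43/3, -4/9, -3/11, -9/55, -1/9, 8/85, 2/5, 5/6} × ℚ) ∪ ([-4/9, 5/6] × {-3/11, 8/85, 5/6, 5/4}) ∪ ((-3/11, 5/6) × [-3/11, 5/6])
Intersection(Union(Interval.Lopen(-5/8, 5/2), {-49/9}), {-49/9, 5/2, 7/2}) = {-49/9, 5/2}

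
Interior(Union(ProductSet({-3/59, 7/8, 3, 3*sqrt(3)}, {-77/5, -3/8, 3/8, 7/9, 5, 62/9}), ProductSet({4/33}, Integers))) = EmptySet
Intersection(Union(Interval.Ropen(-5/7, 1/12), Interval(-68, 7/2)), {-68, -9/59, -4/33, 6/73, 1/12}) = {-68, -9/59, -4/33, 6/73, 1/12}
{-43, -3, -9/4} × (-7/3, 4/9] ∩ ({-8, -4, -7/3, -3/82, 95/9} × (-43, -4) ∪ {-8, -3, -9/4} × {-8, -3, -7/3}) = ∅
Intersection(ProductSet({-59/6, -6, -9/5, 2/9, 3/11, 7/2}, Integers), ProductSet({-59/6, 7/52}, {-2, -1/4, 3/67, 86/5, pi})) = ProductSet({-59/6}, {-2})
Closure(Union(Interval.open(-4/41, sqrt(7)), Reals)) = Interval(-oo, oo)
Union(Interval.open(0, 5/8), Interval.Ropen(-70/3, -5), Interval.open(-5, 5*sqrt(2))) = Union(Interval.Ropen(-70/3, -5), Interval.open(-5, 5*sqrt(2)))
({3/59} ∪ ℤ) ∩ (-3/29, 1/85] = {0}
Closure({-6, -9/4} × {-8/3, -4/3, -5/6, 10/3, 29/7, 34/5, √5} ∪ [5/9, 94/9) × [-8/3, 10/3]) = ([5/9, 94/9] × [-8/3, 10/3]) ∪ ({-6, -9/4} × {-8/3, -4/3, -5/6, 10/3, 29/7, 34/5, √5})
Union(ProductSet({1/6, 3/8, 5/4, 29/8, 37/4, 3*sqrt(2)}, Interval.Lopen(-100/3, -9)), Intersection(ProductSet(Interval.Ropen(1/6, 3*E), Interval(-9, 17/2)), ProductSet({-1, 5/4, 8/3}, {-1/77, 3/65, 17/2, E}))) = Union(ProductSet({5/4, 8/3}, {-1/77, 3/65, 17/2, E}), ProductSet({1/6, 3/8, 5/4, 29/8, 37/4, 3*sqrt(2)}, Interval.Lopen(-100/3, -9)))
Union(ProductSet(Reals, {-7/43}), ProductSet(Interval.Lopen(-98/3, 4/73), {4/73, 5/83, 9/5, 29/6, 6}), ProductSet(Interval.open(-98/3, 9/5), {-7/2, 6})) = Union(ProductSet(Interval.Lopen(-98/3, 4/73), {4/73, 5/83, 9/5, 29/6, 6}), ProductSet(Interval.open(-98/3, 9/5), {-7/2, 6}), ProductSet(Reals, {-7/43}))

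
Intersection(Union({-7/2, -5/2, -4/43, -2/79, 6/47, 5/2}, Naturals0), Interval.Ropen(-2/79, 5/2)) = Union({-2/79, 6/47}, Range(0, 3, 1))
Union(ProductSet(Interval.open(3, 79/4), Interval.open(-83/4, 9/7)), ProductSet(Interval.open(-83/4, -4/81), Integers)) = Union(ProductSet(Interval.open(-83/4, -4/81), Integers), ProductSet(Interval.open(3, 79/4), Interval.open(-83/4, 9/7)))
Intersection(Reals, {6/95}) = {6/95}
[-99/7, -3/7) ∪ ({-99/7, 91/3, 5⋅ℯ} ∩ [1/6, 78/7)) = [-99/7, -3/7)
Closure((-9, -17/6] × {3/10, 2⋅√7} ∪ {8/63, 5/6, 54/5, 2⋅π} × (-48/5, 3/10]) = ({8/63, 5/6, 54/5, 2⋅π} × [-48/5, 3/10]) ∪ ([-9, -17/6] × {3/10, 2⋅√7})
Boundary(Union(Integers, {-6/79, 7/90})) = Union({-6/79, 7/90}, Integers)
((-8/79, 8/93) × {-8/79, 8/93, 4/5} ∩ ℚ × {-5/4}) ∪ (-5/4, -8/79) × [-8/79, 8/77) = (-5/4, -8/79) × [-8/79, 8/77)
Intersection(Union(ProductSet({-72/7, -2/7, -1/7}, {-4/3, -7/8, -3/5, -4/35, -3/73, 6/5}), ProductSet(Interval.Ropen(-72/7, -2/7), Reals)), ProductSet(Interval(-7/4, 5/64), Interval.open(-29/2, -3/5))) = Union(ProductSet({-2/7, -1/7}, {-4/3, -7/8}), ProductSet(Interval.Ropen(-7/4, -2/7), Interval.open(-29/2, -3/5)))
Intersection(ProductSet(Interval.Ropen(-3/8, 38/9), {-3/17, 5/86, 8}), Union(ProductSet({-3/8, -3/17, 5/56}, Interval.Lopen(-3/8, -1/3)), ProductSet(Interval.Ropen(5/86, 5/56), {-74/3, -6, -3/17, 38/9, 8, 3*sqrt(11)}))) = ProductSet(Interval.Ropen(5/86, 5/56), {-3/17, 8})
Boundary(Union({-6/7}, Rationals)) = Reals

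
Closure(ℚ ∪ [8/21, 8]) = ℚ ∪ (-∞, ∞)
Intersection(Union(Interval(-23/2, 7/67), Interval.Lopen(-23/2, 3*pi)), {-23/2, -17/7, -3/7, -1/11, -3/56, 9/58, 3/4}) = {-23/2, -17/7, -3/7, -1/11, -3/56, 9/58, 3/4}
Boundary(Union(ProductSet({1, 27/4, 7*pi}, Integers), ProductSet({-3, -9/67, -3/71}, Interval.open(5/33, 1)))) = Union(ProductSet({-3, -9/67, -3/71}, Interval(5/33, 1)), ProductSet({1, 27/4, 7*pi}, Integers))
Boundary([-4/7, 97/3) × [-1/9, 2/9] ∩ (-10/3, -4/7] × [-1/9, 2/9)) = {-4/7} × [-1/9, 2/9]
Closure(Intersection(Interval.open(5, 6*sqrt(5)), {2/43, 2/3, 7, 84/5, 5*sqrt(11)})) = {7}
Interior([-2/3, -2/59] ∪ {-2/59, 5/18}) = (-2/3, -2/59)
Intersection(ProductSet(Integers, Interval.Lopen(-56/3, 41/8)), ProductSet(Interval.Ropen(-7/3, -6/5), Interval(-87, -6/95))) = ProductSet(Range(-2, -1, 1), Interval.Lopen(-56/3, -6/95))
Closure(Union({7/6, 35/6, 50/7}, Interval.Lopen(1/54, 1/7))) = Union({7/6, 35/6, 50/7}, Interval(1/54, 1/7))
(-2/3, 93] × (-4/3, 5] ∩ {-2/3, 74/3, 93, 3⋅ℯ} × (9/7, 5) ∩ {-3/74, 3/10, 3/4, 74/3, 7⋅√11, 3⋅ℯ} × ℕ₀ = {74/3, 3⋅ℯ} × {2, 3, 4}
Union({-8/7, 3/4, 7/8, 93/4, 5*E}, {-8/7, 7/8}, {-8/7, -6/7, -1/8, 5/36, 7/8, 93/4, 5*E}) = {-8/7, -6/7, -1/8, 5/36, 3/4, 7/8, 93/4, 5*E}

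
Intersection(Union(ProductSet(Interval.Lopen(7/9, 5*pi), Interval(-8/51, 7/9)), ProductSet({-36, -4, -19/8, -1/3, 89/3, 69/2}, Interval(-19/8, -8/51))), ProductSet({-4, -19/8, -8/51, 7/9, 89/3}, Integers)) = ProductSet({-4, -19/8, 89/3}, Range(-2, 0, 1))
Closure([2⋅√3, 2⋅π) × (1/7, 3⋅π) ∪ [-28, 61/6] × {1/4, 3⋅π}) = ([-28, 61/6] × {1/4, 3⋅π}) ∪ ({2⋅√3, 2⋅π} × [1/7, 3⋅π]) ∪ ([2⋅√3, 2⋅π] × {1/7, 3⋅π}) ∪ ([2⋅√3, 2⋅π) × (1/7, 3⋅π))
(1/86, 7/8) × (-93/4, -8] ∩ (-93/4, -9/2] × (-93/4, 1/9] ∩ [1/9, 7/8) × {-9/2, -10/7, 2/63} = ∅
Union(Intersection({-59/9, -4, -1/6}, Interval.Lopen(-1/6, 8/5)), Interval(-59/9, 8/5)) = Interval(-59/9, 8/5)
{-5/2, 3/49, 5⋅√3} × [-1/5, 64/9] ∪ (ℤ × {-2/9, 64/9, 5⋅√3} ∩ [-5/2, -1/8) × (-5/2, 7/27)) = ({-2, -1} × {-2/9}) ∪ ({-5/2, 3/49, 5⋅√3} × [-1/5, 64/9])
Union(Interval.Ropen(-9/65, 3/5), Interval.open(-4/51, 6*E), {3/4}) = Interval.Ropen(-9/65, 6*E)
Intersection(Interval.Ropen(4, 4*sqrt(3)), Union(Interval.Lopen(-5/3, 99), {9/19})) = Interval.Ropen(4, 4*sqrt(3))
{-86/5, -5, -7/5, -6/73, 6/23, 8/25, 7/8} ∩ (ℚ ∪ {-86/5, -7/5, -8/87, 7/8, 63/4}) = {-86/5, -5, -7/5, -6/73, 6/23, 8/25, 7/8}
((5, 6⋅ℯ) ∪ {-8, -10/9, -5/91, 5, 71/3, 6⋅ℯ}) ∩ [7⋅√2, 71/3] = [7⋅√2, 6⋅ℯ] ∪ {71/3}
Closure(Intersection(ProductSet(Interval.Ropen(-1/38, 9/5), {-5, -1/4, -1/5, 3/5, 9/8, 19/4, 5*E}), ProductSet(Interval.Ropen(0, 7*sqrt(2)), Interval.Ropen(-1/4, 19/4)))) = ProductSet(Interval(0, 9/5), {-1/4, -1/5, 3/5, 9/8})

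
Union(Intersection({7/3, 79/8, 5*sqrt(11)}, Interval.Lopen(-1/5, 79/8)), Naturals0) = Union({7/3, 79/8}, Naturals0)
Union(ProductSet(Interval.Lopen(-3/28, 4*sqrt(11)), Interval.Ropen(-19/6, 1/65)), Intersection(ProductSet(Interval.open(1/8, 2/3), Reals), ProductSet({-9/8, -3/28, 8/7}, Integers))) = ProductSet(Interval.Lopen(-3/28, 4*sqrt(11)), Interval.Ropen(-19/6, 1/65))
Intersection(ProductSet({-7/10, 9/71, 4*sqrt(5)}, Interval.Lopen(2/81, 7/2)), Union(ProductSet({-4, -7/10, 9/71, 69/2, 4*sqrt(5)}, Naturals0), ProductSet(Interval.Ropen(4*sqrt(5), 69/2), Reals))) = Union(ProductSet({4*sqrt(5)}, Interval.Lopen(2/81, 7/2)), ProductSet({-7/10, 9/71, 4*sqrt(5)}, Range(1, 4, 1)))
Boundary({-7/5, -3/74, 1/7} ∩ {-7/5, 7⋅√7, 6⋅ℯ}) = {-7/5}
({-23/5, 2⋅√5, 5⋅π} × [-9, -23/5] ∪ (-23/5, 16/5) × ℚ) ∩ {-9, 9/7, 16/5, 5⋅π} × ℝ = ({9/7} × ℚ) ∪ ({5⋅π} × [-9, -23/5])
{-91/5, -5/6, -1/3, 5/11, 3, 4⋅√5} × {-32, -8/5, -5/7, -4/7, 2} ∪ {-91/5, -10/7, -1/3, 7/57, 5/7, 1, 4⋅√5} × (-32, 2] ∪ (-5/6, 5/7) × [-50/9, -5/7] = ((-5/6, 5/7) × [-50/9, -5/7]) ∪ ({-91/5, -5/6, -1/3, 5/11, 3, 4⋅√5} × {-32, -8/5, -5/7, -4/7, 2}) ∪ ({-91/5, -10/7, -1/3, 7/57, 5/7, 1, 4⋅√5} × (-32, 2])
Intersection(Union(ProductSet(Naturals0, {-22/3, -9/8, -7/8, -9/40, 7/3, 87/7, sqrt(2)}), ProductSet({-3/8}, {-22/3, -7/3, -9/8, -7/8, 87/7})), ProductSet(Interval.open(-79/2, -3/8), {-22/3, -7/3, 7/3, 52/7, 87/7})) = EmptySet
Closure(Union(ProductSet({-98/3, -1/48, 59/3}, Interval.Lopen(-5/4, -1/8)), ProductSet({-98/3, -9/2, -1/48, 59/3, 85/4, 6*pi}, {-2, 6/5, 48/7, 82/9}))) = Union(ProductSet({-98/3, -1/48, 59/3}, Interval(-5/4, -1/8)), ProductSet({-98/3, -9/2, -1/48, 59/3, 85/4, 6*pi}, {-2, 6/5, 48/7, 82/9}))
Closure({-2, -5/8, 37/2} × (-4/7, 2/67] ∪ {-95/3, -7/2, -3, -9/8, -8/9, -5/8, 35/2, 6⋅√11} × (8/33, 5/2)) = ({-2, -5/8, 37/2} × [-4/7, 2/67]) ∪ ({-95/3, -7/2, -3, -9/8, -8/9, -5/8, 35/2, 6⋅√11} × [8/33, 5/2])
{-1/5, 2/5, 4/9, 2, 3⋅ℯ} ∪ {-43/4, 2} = {-43/4, -1/5, 2/5, 4/9, 2, 3⋅ℯ}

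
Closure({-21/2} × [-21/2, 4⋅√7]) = {-21/2} × [-21/2, 4⋅√7]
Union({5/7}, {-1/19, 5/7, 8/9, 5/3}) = {-1/19, 5/7, 8/9, 5/3}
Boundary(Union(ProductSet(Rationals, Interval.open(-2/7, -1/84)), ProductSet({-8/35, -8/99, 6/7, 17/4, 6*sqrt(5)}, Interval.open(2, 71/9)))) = Union(ProductSet({-8/35, -8/99, 6/7, 17/4, 6*sqrt(5)}, Interval(2, 71/9)), ProductSet(Reals, Interval(-2/7, -1/84)))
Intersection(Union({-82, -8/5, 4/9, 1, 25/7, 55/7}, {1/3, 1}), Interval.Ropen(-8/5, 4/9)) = {-8/5, 1/3}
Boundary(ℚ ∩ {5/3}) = {5/3}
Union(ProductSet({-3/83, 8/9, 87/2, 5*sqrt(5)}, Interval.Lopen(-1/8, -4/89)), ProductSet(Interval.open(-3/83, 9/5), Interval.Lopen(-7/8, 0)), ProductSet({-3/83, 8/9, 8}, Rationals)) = Union(ProductSet({-3/83, 8/9, 8}, Rationals), ProductSet({-3/83, 8/9, 87/2, 5*sqrt(5)}, Interval.Lopen(-1/8, -4/89)), ProductSet(Interval.open(-3/83, 9/5), Interval.Lopen(-7/8, 0)))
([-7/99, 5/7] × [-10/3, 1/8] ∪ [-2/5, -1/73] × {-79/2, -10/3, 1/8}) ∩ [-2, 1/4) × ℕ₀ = [-7/99, 1/4) × {0}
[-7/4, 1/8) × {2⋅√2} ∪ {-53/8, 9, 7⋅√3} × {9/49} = ({-53/8, 9, 7⋅√3} × {9/49}) ∪ ([-7/4, 1/8) × {2⋅√2})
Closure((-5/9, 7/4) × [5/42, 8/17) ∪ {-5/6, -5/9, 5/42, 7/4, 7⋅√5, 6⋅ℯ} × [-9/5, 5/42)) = ({-5/9, 7/4} × [5/42, 8/17]) ∪ ([-5/9, 7/4] × {5/42, 8/17}) ∪ ((-5/9, 7/4) × [5/42, 8/17)) ∪ ({-5/6, -5/9, 5/42, 7/4, 7⋅√5, 6⋅ℯ} × [-9/5, 5/42])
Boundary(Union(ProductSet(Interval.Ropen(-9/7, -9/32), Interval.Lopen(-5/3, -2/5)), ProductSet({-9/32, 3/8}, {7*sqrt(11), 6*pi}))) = Union(ProductSet({-9/7, -9/32}, Interval(-5/3, -2/5)), ProductSet({-9/32, 3/8}, {7*sqrt(11), 6*pi}), ProductSet(Interval(-9/7, -9/32), {-5/3, -2/5}))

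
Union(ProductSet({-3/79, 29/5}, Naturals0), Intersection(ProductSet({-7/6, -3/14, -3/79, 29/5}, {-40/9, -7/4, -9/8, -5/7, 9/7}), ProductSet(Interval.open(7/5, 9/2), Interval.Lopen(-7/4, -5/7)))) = ProductSet({-3/79, 29/5}, Naturals0)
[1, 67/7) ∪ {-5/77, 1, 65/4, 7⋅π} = {-5/77, 65/4, 7⋅π} ∪ [1, 67/7)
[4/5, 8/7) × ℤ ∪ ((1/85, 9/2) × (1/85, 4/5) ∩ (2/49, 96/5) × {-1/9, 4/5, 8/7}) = [4/5, 8/7) × ℤ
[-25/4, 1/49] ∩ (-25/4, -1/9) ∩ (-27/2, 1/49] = (-25/4, -1/9)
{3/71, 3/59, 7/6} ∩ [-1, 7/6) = {3/71, 3/59}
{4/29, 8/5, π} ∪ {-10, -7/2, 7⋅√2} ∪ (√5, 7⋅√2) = {-10, -7/2, 4/29, 8/5} ∪ (√5, 7⋅√2]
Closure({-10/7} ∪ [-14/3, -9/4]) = [-14/3, -9/4] ∪ {-10/7}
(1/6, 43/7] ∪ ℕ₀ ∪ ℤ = ℤ ∪ (1/6, 43/7]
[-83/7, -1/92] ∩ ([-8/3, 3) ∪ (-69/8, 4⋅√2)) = (-69/8, -1/92]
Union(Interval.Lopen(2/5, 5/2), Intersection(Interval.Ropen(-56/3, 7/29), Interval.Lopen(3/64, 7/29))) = Union(Interval.open(3/64, 7/29), Interval.Lopen(2/5, 5/2))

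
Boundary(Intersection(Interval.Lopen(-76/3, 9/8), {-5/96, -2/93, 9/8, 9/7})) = {-5/96, -2/93, 9/8}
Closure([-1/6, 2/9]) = [-1/6, 2/9]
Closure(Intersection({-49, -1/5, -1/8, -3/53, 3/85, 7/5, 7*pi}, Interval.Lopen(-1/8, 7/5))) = {-3/53, 3/85, 7/5}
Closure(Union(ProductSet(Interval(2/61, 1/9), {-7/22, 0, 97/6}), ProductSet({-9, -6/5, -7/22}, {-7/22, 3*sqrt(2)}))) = Union(ProductSet({-9, -6/5, -7/22}, {-7/22, 3*sqrt(2)}), ProductSet(Interval(2/61, 1/9), {-7/22, 0, 97/6}))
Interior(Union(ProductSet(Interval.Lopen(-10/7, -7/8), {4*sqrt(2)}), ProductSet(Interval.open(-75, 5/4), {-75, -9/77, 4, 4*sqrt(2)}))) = EmptySet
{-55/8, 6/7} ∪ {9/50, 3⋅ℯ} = {-55/8, 9/50, 6/7, 3⋅ℯ}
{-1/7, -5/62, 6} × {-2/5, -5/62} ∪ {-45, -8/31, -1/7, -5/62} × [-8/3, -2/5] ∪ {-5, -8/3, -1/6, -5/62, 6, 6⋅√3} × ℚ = ({-1/7, -5/62, 6} × {-2/5, -5/62}) ∪ ({-45, -8/31, -1/7, -5/62} × [-8/3, -2/5]) ∪ ({-5, -8/3, -1/6, -5/62, 6, 6⋅√3} × ℚ)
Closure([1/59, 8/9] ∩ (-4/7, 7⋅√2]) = [1/59, 8/9]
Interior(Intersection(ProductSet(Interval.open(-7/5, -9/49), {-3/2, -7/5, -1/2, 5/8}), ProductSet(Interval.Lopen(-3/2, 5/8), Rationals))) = EmptySet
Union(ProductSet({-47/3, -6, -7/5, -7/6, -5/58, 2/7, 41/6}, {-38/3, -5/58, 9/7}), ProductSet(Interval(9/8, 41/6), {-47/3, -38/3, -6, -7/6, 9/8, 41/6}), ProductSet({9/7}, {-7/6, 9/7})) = Union(ProductSet({9/7}, {-7/6, 9/7}), ProductSet({-47/3, -6, -7/5, -7/6, -5/58, 2/7, 41/6}, {-38/3, -5/58, 9/7}), ProductSet(Interval(9/8, 41/6), {-47/3, -38/3, -6, -7/6, 9/8, 41/6}))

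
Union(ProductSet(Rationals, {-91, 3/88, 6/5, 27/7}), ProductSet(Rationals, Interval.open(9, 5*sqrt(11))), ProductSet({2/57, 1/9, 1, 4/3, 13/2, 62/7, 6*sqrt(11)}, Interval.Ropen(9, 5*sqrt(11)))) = Union(ProductSet({2/57, 1/9, 1, 4/3, 13/2, 62/7, 6*sqrt(11)}, Interval.Ropen(9, 5*sqrt(11))), ProductSet(Rationals, Union({-91, 3/88, 6/5, 27/7}, Interval.open(9, 5*sqrt(11)))))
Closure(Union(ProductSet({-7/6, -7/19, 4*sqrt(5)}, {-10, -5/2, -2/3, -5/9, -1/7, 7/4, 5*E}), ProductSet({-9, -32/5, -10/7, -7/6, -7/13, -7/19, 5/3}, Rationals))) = Union(ProductSet({-7/6, -7/19, 4*sqrt(5)}, {-10, -5/2, -2/3, -5/9, -1/7, 7/4, 5*E}), ProductSet({-9, -32/5, -10/7, -7/6, -7/13, -7/19, 5/3}, Reals))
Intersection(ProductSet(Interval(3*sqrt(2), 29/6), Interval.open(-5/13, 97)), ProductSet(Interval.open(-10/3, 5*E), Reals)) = ProductSet(Interval(3*sqrt(2), 29/6), Interval.open(-5/13, 97))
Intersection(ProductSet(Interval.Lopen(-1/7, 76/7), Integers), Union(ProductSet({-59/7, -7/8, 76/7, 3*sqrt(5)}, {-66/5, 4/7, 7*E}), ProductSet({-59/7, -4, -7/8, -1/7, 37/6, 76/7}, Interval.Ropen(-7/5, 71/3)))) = ProductSet({37/6, 76/7}, Range(-1, 24, 1))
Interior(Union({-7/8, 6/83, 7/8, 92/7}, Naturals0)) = EmptySet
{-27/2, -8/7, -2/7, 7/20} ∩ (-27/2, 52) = {-8/7, -2/7, 7/20}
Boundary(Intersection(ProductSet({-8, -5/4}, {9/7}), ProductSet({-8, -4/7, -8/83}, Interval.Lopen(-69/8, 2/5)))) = EmptySet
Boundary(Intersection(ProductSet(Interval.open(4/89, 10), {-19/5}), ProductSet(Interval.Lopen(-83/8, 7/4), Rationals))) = ProductSet(Interval(4/89, 7/4), {-19/5})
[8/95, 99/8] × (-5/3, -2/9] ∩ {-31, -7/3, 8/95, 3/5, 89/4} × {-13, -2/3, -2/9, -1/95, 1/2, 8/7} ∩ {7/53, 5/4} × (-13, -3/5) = ∅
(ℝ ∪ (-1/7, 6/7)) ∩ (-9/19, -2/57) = (-9/19, -2/57)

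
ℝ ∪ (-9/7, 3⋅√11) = (-∞, ∞)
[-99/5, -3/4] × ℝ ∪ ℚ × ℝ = (ℚ ∪ [-99/5, -3/4]) × ℝ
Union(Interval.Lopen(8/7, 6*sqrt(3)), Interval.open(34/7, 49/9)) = Interval.Lopen(8/7, 6*sqrt(3))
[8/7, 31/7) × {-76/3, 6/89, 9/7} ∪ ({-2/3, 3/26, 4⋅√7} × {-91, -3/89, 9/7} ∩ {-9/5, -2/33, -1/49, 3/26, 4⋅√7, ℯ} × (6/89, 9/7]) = ({3/26, 4⋅√7} × {9/7}) ∪ ([8/7, 31/7) × {-76/3, 6/89, 9/7})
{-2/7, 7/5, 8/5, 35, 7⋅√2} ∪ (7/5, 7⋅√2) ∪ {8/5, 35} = {-2/7, 35} ∪ [7/5, 7⋅√2]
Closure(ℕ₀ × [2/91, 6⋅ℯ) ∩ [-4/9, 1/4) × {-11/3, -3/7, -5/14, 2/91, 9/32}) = {0} × {2/91, 9/32}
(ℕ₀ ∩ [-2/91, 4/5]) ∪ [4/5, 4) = {0} ∪ [4/5, 4)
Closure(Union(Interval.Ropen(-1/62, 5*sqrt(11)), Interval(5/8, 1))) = Interval(-1/62, 5*sqrt(11))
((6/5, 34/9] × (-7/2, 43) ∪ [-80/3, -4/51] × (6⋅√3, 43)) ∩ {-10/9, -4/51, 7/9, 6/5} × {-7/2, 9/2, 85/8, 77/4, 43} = {-10/9, -4/51} × {85/8, 77/4}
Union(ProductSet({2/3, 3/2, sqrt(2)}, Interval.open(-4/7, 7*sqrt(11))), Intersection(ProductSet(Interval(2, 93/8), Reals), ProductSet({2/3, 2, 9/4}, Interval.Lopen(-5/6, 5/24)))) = Union(ProductSet({2, 9/4}, Interval.Lopen(-5/6, 5/24)), ProductSet({2/3, 3/2, sqrt(2)}, Interval.open(-4/7, 7*sqrt(11))))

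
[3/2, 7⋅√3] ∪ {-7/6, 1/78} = {-7/6, 1/78} ∪ [3/2, 7⋅√3]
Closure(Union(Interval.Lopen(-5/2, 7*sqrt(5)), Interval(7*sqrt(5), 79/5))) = Interval(-5/2, 79/5)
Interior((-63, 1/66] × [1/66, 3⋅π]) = (-63, 1/66) × (1/66, 3⋅π)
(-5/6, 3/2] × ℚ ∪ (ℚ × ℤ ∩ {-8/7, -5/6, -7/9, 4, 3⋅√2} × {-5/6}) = (-5/6, 3/2] × ℚ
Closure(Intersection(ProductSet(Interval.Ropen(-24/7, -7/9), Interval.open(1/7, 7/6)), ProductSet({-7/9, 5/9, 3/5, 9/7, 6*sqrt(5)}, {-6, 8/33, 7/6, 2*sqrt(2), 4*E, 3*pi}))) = EmptySet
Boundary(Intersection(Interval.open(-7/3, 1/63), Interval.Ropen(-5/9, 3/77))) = {-5/9, 1/63}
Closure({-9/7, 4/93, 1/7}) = {-9/7, 4/93, 1/7}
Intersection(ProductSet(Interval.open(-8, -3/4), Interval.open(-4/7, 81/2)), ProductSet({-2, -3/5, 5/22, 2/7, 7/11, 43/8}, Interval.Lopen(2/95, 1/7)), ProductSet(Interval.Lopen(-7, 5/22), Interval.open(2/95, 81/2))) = ProductSet({-2}, Interval.Lopen(2/95, 1/7))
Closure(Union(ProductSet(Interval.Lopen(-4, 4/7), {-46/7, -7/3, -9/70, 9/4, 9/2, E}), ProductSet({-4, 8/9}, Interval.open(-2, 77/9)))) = Union(ProductSet({-4, 8/9}, Interval(-2, 77/9)), ProductSet(Interval(-4, 4/7), {-46/7, -7/3, -9/70, 9/4, 9/2, E}))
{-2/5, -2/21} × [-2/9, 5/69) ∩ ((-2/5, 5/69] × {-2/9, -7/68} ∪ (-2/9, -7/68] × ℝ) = {-2/21} × {-2/9, -7/68}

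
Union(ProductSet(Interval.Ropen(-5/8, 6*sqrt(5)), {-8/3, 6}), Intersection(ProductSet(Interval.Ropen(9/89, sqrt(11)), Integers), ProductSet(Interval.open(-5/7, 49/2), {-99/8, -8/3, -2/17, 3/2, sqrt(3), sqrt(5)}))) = ProductSet(Interval.Ropen(-5/8, 6*sqrt(5)), {-8/3, 6})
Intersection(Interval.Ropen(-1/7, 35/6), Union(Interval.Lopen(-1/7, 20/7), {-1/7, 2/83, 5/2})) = Interval(-1/7, 20/7)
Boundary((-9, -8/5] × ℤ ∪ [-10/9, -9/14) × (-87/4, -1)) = ([-9, -8/5] × ℤ) ∪ ({-10/9, -9/14} × [-87/4, -1]) ∪ ([-10/9, -9/14] × {-87/4, -1})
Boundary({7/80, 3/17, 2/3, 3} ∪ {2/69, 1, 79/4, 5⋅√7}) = {2/69, 7/80, 3/17, 2/3, 1, 3, 79/4, 5⋅√7}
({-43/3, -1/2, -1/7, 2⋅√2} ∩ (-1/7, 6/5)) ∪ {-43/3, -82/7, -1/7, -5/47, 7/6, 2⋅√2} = {-43/3, -82/7, -1/7, -5/47, 7/6, 2⋅√2}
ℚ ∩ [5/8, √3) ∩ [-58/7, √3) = ℚ ∩ [5/8, √3)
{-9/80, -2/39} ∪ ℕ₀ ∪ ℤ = ℤ ∪ {-9/80, -2/39}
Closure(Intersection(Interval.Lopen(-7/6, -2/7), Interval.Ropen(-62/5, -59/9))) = EmptySet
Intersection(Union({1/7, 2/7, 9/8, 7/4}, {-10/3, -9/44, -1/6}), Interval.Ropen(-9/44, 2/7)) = {-9/44, -1/6, 1/7}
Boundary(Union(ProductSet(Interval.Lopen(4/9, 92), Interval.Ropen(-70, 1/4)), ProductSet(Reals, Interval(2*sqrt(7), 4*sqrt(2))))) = Union(ProductSet({4/9, 92}, Interval(-70, 1/4)), ProductSet(Interval(4/9, 92), {-70, 1/4}), ProductSet(Reals, {4*sqrt(2), 2*sqrt(7)}))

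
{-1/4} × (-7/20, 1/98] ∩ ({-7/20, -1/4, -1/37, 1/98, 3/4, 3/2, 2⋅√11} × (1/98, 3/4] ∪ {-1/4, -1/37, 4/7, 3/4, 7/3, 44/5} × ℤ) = {-1/4} × {0}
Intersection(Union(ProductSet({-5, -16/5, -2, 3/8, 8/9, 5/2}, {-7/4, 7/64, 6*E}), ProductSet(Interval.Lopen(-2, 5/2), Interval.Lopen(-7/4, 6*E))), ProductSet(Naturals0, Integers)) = ProductSet(Range(0, 3, 1), Range(-1, 17, 1))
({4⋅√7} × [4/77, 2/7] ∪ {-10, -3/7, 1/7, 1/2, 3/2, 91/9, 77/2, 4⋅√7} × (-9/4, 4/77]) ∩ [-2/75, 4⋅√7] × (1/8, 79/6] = {4⋅√7} × (1/8, 2/7]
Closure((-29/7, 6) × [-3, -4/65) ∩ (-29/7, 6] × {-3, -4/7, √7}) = [-29/7, 6] × {-3, -4/7}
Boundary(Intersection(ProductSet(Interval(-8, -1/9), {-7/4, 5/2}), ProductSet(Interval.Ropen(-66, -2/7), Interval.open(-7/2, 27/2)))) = ProductSet(Interval(-8, -2/7), {-7/4, 5/2})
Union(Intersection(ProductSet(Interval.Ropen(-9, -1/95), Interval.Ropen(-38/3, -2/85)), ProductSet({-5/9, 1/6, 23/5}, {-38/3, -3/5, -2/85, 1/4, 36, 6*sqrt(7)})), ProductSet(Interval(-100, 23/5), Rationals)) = ProductSet(Interval(-100, 23/5), Rationals)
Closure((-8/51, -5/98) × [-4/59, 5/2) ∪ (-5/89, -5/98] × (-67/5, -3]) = ({-8/51, -5/98} × [-4/59, 5/2]) ∪ ({-5/89, -5/98} × [-67/5, -3]) ∪ ([-8/51, -5/98] × {-4/59, 5/2}) ∪ ([-5/89, -5/98] × {-67/5, -3}) ∪ ((-8/51, -5/98) × [-4/59, 5/2)) ∪ ((-5/89, -5/98] × (-67/5, -3])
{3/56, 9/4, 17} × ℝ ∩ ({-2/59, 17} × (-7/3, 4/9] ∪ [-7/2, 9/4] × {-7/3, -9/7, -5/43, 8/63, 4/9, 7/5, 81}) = ({17} × (-7/3, 4/9]) ∪ ({3/56, 9/4} × {-7/3, -9/7, -5/43, 8/63, 4/9, 7/5, 81})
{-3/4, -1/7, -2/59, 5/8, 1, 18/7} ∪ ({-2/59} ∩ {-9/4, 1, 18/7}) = {-3/4, -1/7, -2/59, 5/8, 1, 18/7}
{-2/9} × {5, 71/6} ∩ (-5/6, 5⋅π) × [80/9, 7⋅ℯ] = {-2/9} × {71/6}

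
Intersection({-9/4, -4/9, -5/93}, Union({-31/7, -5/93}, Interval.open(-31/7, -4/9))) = {-9/4, -5/93}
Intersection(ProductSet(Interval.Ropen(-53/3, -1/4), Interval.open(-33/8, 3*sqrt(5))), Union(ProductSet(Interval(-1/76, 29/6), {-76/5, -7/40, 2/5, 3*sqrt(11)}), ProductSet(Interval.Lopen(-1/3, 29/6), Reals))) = ProductSet(Interval.open(-1/3, -1/4), Interval.open(-33/8, 3*sqrt(5)))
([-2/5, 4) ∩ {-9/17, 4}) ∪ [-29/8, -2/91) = [-29/8, -2/91)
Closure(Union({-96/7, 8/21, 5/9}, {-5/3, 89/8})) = {-96/7, -5/3, 8/21, 5/9, 89/8}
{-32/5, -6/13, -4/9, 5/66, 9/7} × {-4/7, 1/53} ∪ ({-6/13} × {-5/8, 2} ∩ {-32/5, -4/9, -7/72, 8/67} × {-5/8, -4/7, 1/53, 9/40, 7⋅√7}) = {-32/5, -6/13, -4/9, 5/66, 9/7} × {-4/7, 1/53}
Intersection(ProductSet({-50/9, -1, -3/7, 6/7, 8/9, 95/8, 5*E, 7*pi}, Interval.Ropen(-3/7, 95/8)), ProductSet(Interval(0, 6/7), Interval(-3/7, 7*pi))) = ProductSet({6/7}, Interval.Ropen(-3/7, 95/8))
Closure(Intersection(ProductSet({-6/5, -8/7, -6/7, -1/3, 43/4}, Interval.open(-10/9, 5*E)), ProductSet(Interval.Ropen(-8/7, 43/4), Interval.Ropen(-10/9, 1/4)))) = ProductSet({-8/7, -6/7, -1/3}, Interval(-10/9, 1/4))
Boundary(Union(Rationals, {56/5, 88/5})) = Reals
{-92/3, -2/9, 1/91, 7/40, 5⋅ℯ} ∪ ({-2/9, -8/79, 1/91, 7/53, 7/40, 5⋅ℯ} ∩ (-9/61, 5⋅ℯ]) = {-92/3, -2/9, -8/79, 1/91, 7/53, 7/40, 5⋅ℯ}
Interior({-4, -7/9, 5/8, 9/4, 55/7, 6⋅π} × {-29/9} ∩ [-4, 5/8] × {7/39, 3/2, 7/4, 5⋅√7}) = ∅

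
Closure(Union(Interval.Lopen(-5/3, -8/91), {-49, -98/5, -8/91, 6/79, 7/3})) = Union({-49, -98/5, 6/79, 7/3}, Interval(-5/3, -8/91))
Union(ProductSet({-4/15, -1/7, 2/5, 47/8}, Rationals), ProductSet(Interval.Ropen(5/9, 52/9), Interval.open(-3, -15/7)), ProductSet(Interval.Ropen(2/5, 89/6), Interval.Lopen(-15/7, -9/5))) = Union(ProductSet({-4/15, -1/7, 2/5, 47/8}, Rationals), ProductSet(Interval.Ropen(2/5, 89/6), Interval.Lopen(-15/7, -9/5)), ProductSet(Interval.Ropen(5/9, 52/9), Interval.open(-3, -15/7)))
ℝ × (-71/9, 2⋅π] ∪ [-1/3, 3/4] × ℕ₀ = ([-1/3, 3/4] × ℕ₀) ∪ (ℝ × (-71/9, 2⋅π])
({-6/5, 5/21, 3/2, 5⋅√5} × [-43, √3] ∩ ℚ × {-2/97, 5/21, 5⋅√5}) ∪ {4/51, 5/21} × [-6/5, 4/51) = ({-6/5, 5/21, 3/2} × {-2/97, 5/21}) ∪ ({4/51, 5/21} × [-6/5, 4/51))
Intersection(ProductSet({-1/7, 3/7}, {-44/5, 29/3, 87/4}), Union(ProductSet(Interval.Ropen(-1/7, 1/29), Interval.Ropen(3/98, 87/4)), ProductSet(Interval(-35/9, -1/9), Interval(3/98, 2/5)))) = ProductSet({-1/7}, {29/3})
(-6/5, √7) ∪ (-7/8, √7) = (-6/5, √7)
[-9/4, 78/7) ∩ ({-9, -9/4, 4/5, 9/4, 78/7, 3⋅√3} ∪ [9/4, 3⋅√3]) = {-9/4, 4/5} ∪ [9/4, 3⋅√3]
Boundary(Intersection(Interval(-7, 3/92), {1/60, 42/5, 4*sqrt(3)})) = {1/60}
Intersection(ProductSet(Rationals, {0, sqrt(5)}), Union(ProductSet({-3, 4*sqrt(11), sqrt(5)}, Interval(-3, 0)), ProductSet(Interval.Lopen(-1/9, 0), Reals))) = Union(ProductSet({-3}, {0}), ProductSet(Intersection(Interval.Lopen(-1/9, 0), Rationals), {0, sqrt(5)}))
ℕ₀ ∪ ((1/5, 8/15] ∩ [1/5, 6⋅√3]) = ℕ₀ ∪ (1/5, 8/15]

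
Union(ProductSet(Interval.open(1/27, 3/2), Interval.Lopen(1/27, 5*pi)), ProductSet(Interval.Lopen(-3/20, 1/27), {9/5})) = Union(ProductSet(Interval.Lopen(-3/20, 1/27), {9/5}), ProductSet(Interval.open(1/27, 3/2), Interval.Lopen(1/27, 5*pi)))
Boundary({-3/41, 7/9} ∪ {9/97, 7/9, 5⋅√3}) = {-3/41, 9/97, 7/9, 5⋅√3}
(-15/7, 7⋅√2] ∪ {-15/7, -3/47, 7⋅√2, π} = [-15/7, 7⋅√2]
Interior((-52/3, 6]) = (-52/3, 6)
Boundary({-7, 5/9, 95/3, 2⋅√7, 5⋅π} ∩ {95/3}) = {95/3}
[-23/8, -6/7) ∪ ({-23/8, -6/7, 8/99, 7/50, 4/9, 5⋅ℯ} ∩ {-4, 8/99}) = [-23/8, -6/7) ∪ {8/99}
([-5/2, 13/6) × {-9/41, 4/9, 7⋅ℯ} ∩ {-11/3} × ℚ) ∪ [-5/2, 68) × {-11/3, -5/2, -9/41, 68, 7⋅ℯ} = [-5/2, 68) × {-11/3, -5/2, -9/41, 68, 7⋅ℯ}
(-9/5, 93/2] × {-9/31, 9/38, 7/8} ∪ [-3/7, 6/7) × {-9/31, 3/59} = ([-3/7, 6/7) × {-9/31, 3/59}) ∪ ((-9/5, 93/2] × {-9/31, 9/38, 7/8})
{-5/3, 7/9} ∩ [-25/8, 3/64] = {-5/3}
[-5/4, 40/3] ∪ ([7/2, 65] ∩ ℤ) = [-5/4, 40/3] ∪ {4, 5, …, 65}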